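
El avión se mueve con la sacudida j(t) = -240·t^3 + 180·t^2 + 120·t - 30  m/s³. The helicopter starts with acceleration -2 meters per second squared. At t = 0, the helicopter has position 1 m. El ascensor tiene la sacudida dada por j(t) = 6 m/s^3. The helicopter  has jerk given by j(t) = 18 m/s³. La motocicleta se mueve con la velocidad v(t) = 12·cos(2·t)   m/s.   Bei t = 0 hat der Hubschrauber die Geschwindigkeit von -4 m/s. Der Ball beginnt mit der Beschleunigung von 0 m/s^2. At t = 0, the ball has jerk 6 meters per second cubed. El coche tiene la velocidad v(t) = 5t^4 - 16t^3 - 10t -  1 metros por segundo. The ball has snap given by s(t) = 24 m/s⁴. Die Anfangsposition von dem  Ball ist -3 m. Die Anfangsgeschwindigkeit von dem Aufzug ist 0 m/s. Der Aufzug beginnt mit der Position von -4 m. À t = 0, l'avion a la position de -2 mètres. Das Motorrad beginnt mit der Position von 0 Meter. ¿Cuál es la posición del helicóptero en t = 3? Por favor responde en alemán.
Wir müssen die Stammfunktion unserer Gleichung für den Ruck j(t) = 18 3-mal finden. Mit ∫j(t)dt und Anwendung von a(0) = -2, finden wir a(t) = 18·t - 2. Das Integral von der Beschleunigung, mit v(0) = -4, ergibt die Geschwindigkeit: v(t) = 9·t^2 - 2·t - 4. Mit ∫v(t)dt und Anwendung von x(0) = 1, finden wir x(t) = 3·t^3 - t^2 - 4·t + 1. Aus der Gleichung für die Position x(t) = 3·t^3 - t^2 - 4·t + 1, setzen wir t = 3 ein und erhalten x = 61.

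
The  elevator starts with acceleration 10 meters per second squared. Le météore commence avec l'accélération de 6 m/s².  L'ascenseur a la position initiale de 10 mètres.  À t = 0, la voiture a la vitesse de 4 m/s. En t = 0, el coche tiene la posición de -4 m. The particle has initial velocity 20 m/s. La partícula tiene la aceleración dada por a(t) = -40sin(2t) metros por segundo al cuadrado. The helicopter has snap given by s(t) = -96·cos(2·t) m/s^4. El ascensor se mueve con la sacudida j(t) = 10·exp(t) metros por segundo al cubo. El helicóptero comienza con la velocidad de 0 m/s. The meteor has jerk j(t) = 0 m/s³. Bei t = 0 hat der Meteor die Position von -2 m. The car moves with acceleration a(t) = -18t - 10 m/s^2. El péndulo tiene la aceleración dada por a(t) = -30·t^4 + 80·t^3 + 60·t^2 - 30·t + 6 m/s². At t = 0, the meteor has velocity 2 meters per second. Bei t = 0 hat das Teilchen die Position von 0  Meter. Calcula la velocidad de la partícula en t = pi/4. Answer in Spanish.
Necesitamos integrar nuestra ecuación de la aceleración a(t) = -40·sin(2·t) 1 vez. Tomando ∫a(t)dt y aplicando v(0) = 20, encontramos v(t) = 20·cos(2·t). Tenemos la velocidad v(t) = 20·cos(2·t). Sustituyendo t = pi/4: v(pi/4) = 0.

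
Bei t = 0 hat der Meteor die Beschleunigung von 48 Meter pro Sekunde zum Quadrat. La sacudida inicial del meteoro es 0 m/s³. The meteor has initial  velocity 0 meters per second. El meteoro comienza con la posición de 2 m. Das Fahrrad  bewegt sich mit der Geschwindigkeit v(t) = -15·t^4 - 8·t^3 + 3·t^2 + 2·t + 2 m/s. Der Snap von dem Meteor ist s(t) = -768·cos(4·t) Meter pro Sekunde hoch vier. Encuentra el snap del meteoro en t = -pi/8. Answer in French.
Nous avons le snap s(t) = -768·cos(4·t). En substituant t = -pi/8: s(-pi/8) = 0.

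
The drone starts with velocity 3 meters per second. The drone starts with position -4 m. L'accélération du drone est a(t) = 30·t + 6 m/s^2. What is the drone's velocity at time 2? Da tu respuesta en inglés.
To find the answer, we compute 1 integral of a(t) = 30·t + 6. Finding the integral of a(t) and using v(0) = 3: v(t) = 15·t^2 + 6·t + 3. From the given velocity equation v(t) = 15·t^2 + 6·t + 3, we substitute t = 2 to get v = 75.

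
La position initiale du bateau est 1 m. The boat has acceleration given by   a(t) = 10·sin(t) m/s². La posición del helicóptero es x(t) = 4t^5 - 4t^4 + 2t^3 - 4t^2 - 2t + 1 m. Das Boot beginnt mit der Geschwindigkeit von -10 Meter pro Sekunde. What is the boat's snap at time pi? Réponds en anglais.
Starting from acceleration a(t) = 10·sin(t), we take 2 derivatives. The derivative of acceleration gives jerk: j(t) = 10·cos(t). Differentiating jerk, we get snap: s(t) = -10·sin(t). We have snap s(t) = -10·sin(t). Substituting t = pi: s(pi) = 0.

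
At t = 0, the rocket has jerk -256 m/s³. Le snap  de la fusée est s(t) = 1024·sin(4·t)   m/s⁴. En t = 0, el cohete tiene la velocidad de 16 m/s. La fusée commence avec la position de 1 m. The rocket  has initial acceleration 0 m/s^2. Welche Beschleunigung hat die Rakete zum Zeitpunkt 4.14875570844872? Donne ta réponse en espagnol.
Debemos encontrar la antiderivada de nuestra ecuación del snap s(t) = 1024·sin(4·t) 2 veces. La antiderivada del snap, con j(0) = -256, da la sacudida: j(t) = -256·cos(4·t). La antiderivada de la sacudida, con a(0) = 0, da la aceleración: a(t) = -64·sin(4·t). De la ecuación de la aceleración a(t) = -64·sin(4·t), sustituimos t = 4.14875570844872 para obtener a = 49.6139293590826.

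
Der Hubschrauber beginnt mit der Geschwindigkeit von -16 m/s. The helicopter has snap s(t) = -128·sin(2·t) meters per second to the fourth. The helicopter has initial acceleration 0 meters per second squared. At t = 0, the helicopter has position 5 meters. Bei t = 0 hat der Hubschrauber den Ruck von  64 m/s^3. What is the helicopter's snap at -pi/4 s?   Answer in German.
Wir haben den Snap s(t) = -128·sin(2·t). Durch Einsetzen von t = -pi/4: s(-pi/4) = 128.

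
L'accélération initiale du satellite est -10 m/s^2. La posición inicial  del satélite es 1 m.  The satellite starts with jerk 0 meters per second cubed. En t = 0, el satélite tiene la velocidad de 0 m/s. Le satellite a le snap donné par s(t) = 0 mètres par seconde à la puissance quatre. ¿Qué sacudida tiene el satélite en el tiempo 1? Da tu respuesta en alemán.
Um dies zu lösen, müssen wir 1 Integral unserer Gleichung für den Snap s(t) = 0 finden. Das Integral von dem Snap ist der Ruck. Mit j(0) = 0 erhalten wir j(t) = 0. Aus der Gleichung für den Ruck j(t) = 0, setzen wir t = 1 ein und erhalten j = 0.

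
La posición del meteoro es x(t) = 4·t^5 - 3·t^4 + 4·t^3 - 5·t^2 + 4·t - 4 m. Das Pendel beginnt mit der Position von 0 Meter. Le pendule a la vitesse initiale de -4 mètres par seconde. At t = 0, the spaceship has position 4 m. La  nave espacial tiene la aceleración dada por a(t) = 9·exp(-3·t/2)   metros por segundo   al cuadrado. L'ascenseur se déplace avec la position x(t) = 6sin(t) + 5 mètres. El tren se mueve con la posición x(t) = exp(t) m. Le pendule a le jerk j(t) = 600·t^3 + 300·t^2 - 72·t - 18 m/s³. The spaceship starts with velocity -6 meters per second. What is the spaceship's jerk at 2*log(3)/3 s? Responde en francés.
En partant de l'accélération a(t) = 9·exp(-3·t/2), nous prenons 1 dérivée. La dérivée de l'accélération donne le jerk: j(t) = -27·exp(-3·t/2)/2. Nous avons le jerk j(t) = -27·exp(-3·t/2)/2. En substituant t = 2*log(3)/3: j(2*log(3)/3) = -9/2.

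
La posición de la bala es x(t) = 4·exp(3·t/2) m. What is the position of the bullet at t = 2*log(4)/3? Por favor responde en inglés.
We have position x(t) = 4·exp(3·t/2). Substituting t = 2*log(4)/3: x(2*log(4)/3) = 16.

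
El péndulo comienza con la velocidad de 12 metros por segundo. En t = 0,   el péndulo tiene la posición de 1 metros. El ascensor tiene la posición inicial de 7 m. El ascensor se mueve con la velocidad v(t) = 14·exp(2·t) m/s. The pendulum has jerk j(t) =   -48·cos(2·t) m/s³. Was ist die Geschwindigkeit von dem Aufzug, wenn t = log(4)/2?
Wir haben die Geschwindigkeit v(t) = 14·exp(2·t). Durch Einsetzen von t = log(4)/2: v(log(4)/2) = 56.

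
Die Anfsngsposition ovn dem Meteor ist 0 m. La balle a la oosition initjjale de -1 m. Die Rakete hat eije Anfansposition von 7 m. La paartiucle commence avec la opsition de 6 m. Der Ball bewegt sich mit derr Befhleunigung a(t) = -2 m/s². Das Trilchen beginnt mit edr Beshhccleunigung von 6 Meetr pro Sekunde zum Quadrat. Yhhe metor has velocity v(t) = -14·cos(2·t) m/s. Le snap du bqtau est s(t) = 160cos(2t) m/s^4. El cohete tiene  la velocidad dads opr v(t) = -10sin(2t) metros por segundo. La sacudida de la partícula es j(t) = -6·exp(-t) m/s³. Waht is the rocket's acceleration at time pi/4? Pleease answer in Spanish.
Debemos derivar nuestra ecuación de la velocidad v(t) = -10·sin(2·t) 1 vez. La derivada de la velocidad da la aceleración: a(t) = -20·cos(2·t). Tenemos la aceleración a(t) = -20·cos(2·t). Sustituyendo t = pi/4: a(pi/4) = 0.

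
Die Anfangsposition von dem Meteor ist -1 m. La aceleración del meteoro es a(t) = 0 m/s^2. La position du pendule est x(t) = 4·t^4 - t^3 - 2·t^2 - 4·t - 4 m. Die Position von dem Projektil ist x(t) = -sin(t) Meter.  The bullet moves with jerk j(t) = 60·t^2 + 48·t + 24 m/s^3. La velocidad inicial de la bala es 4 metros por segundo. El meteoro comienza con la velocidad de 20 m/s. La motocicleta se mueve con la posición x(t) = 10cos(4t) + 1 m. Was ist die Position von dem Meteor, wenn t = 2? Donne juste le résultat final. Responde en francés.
À t = 2, x = 39.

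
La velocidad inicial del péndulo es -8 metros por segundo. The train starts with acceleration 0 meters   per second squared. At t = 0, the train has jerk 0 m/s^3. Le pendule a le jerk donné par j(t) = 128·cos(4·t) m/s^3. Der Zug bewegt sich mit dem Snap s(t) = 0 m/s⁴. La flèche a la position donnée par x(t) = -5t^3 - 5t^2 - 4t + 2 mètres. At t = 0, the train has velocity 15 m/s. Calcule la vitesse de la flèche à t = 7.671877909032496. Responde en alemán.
Um dies zu lösen, müssen wir 1 Ableitung unserer Gleichung für die Position x(t) = -5·t^3 - 5·t^2 - 4·t + 2 nehmen. Die Ableitung von der Position ergibt die Geschwindigkeit: v(t) = -15·t^2 - 10·t - 4. Mit v(t) = -15·t^2 - 10·t - 4 und Einsetzen von t = 7.671877909032496, finden wir v = -963.584438856837.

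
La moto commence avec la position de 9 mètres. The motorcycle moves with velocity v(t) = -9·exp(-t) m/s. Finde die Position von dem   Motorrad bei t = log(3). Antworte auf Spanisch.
Para resolver esto, necesitamos tomar 1 antiderivada de nuestra ecuación de la velocidad v(t) = -9·exp(-t). La integral de la velocidad, con x(0) = 9, da la posición: x(t) = 9·exp(-t). Tenemos la posición x(t) = 9·exp(-t). Sustituyendo t = log(3): x(log(3)) = 3.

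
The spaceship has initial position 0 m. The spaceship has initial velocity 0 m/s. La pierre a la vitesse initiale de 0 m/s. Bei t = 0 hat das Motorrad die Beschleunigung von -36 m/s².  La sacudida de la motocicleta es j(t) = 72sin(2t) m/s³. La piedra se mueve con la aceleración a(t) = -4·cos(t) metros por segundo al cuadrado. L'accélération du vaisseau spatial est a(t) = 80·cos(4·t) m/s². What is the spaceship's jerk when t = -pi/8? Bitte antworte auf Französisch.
Nous devons dériver notre équation de l'accélération a(t) = 80·cos(4·t) 1 fois. En prenant d/dt de a(t), nous trouvons j(t) = -320·sin(4·t). Nous avons le jerk j(t) = -320·sin(4·t). En substituant t = -pi/8: j(-pi/8) = 320.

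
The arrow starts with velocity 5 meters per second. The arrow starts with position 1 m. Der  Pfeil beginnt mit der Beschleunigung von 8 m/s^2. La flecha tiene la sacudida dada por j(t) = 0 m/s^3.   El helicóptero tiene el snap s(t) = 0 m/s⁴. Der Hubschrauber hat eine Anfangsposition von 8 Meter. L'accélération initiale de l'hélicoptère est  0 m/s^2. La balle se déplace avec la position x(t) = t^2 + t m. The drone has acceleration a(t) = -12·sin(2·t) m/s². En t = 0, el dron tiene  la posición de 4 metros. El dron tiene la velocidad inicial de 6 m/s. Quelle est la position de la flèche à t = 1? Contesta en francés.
Pour résoudre ceci, nous devons prendre 3 primitives de notre équation du jerk j(t) = 0. En intégrant le jerk et en utilisant la condition initiale a(0) = 8, nous obtenons a(t) = 8. La primitive de l'accélération, avec v(0) = 5, donne la vitesse: v(t) = 8·t + 5. La primitive de la vitesse, avec x(0) = 1, donne la position: x(t) = 4·t^2 + 5·t + 1. Nous avons la position x(t) = 4·t^2 + 5·t + 1. En substituant t = 1: x(1) = 10.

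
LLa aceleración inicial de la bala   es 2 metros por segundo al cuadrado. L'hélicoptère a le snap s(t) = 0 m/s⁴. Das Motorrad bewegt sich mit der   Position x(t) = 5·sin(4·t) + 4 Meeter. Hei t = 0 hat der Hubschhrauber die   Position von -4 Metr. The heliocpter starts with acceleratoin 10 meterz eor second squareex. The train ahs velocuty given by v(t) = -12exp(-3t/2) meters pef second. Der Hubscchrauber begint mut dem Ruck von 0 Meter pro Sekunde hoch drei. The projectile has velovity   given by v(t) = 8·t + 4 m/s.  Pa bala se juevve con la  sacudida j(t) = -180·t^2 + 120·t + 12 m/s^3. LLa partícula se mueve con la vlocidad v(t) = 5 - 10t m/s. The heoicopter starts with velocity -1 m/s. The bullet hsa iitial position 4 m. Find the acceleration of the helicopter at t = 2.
We must find the integral of our snap equation s(t) = 0 2 times. Finding the antiderivative of s(t) and using j(0) = 0: j(t) = 0. The antiderivative of jerk, with a(0) = 10, gives acceleration: a(t) = 10. Using a(t) = 10 and substituting t = 2, we find a = 10.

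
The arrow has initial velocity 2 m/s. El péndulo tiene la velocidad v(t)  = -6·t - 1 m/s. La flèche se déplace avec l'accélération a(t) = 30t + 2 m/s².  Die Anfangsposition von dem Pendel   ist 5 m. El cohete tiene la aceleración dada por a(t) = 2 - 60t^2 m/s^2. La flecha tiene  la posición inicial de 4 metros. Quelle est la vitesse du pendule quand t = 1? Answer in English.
Using v(t) = -6·t - 1 and substituting t = 1, we find v = -7.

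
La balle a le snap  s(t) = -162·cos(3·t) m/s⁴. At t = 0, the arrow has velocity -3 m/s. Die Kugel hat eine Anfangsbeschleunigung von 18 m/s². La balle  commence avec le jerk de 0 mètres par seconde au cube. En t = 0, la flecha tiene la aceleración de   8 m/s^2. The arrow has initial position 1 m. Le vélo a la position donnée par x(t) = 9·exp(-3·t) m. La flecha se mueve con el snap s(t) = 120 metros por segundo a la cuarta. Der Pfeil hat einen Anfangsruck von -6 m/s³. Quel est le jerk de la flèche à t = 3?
En partant du snap s(t) = 120, nous prenons 1 primitive. La primitive du snap est le jerk. En utilisant j(0) = -6, nous obtenons j(t) = 120·t - 6. De l'équation du jerk j(t) = 120·t - 6, nous substituons t = 3 pour obtenir j = 354.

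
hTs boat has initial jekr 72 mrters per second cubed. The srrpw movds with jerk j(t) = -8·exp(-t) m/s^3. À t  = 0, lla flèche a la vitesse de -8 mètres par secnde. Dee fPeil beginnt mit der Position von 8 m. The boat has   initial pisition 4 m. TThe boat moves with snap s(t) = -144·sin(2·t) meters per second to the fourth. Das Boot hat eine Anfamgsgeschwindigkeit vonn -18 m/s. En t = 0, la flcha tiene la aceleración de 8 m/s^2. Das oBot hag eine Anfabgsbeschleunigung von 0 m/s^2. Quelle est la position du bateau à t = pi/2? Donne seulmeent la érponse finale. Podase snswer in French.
À t = pi/2, x = 4.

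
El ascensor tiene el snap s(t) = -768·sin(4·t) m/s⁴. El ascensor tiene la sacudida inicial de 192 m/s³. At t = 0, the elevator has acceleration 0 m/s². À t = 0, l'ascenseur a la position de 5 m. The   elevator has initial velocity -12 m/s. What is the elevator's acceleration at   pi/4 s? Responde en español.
Partiendo del snap s(t) = -768·sin(4·t), tomamos 2 antiderivadas. Tomando ∫s(t)dt y aplicando j(0) = 192, encontramos j(t) = 192·cos(4·t). La integral de la sacudida, con a(0) = 0, da la aceleración: a(t) = 48·sin(4·t). Tenemos la aceleración a(t) = 48·sin(4·t). Sustituyendo t = pi/4: a(pi/4) = 0.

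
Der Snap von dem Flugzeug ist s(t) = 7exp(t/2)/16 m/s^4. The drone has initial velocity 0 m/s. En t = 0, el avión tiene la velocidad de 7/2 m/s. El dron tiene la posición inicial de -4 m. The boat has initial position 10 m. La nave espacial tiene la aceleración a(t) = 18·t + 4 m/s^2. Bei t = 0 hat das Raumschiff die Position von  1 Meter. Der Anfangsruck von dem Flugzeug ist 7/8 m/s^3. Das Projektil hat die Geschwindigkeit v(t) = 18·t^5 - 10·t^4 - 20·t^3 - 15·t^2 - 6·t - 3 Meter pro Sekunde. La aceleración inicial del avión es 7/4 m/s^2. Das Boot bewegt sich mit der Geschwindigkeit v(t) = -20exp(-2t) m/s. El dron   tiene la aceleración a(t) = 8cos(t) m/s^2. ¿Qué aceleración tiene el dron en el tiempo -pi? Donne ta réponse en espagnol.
Tenemos la aceleración a(t) = 8·cos(t). Sustituyendo t = -pi: a(-pi) = -8.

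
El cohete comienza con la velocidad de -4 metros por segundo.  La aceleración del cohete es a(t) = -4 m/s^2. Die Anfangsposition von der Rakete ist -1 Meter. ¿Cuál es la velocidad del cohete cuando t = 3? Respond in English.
Starting from acceleration a(t) = -4, we take 1 integral. Taking ∫a(t)dt and applying v(0) = -4, we find v(t) = -4·t - 4. Using v(t) = -4·t - 4 and substituting t = 3, we find v = -16.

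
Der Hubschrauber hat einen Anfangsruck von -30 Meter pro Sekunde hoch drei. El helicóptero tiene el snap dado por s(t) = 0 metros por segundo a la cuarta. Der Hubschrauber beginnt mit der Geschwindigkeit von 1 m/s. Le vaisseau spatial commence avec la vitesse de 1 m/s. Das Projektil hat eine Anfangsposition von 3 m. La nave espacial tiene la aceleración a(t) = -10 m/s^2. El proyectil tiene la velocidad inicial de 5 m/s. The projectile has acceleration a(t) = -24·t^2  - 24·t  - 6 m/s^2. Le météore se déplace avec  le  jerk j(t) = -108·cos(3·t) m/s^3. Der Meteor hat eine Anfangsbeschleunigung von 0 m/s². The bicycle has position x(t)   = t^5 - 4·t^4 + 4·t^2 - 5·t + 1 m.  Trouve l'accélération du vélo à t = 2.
Pour résoudre ceci, nous devons prendre 2 dérivées de notre équation de la position x(t) = t^5 - 4·t^4 + 4·t^2 - 5·t + 1. En dérivant la position, nous obtenons la vitesse: v(t) = 5·t^4 - 16·t^3 + 8·t - 5. En dérivant la vitesse, nous obtenons l'accélération: a(t) = 20·t^3 - 48·t^2 + 8. Nous avons l'accélération a(t) = 20·t^3 - 48·t^2 + 8. En substituant t = 2: a(2) = -24.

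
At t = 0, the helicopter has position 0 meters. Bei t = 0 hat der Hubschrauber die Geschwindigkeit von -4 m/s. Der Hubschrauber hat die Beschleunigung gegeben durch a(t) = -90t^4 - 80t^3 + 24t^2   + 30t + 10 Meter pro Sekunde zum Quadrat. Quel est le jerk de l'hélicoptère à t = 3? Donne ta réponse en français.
Pour résoudre ceci, nous devons prendre 1 dérivée de notre équation de l'accélération a(t) = -90·t^4 - 80·t^3 + 24·t^2 + 30·t + 10. En prenant d/dt de a(t), nous trouvons j(t) = -360·t^3 - 240·t^2 + 48·t + 30. De l'équation du jerk j(t) = -360·t^3 - 240·t^2 + 48·t + 30, nous substituons t = 3 pour obtenir j = -11706.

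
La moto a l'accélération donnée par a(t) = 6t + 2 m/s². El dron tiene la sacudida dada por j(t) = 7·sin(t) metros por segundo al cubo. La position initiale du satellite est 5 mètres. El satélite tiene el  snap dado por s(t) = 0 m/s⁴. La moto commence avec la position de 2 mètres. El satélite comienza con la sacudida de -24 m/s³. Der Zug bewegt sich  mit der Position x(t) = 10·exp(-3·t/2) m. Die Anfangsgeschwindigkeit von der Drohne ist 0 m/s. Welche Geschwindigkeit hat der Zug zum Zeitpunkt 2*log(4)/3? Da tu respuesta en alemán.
Ausgehend von der Position x(t) = 10·exp(-3·t/2), nehmen wir 1 Ableitung. Die Ableitung von der Position ergibt die Geschwindigkeit: v(t) = -15·exp(-3·t/2). Wir haben die Geschwindigkeit v(t) = -15·exp(-3·t/2). Durch Einsetzen von t = 2*log(4)/3: v(2*log(4)/3) = -15/4.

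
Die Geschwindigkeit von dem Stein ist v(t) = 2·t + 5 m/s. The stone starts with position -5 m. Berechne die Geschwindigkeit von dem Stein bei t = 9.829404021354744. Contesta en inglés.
We have velocity v(t) = 2·t + 5. Substituting t = 9.829404021354744: v(9.829404021354744) = 24.6588080427095.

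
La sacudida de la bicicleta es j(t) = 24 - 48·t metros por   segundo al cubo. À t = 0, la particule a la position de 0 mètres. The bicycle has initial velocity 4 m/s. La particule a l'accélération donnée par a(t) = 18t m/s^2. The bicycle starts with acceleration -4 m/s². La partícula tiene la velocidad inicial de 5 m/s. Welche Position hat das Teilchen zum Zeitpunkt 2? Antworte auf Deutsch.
Wir müssen unsere Gleichung für die Beschleunigung a(t) = 18·t 2-mal integrieren. Mit ∫a(t)dt und Anwendung von v(0) = 5, finden wir v(t) = 9·t^2 + 5. Die Stammfunktion von der Geschwindigkeit ist die Position. Mit x(0) = 0 erhalten wir x(t) = 3·t^3 + 5·t. Aus der Gleichung für die Position x(t) = 3·t^3 + 5·t, setzen wir t = 2 ein und erhalten x = 34.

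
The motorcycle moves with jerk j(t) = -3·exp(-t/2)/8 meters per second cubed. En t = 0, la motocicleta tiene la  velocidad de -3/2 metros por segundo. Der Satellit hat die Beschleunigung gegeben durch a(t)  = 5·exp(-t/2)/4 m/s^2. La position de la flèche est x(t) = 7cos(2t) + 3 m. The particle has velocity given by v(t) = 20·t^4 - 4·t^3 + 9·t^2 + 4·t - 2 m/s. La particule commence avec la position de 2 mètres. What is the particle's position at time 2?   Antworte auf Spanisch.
Partiendo de la velocidad v(t) = 20·t^4 - 4·t^3 + 9·t^2 + 4·t - 2, tomamos 1 antiderivada. Tomando ∫v(t)dt y aplicando x(0) = 2, encontramos x(t) = 4·t^5 - t^4 + 3·t^3 + 2·t^2 - 2·t + 2. Tenemos la posición x(t) = 4·t^5 - t^4 + 3·t^3 + 2·t^2 - 2·t + 2. Sustituyendo t = 2: x(2) = 142.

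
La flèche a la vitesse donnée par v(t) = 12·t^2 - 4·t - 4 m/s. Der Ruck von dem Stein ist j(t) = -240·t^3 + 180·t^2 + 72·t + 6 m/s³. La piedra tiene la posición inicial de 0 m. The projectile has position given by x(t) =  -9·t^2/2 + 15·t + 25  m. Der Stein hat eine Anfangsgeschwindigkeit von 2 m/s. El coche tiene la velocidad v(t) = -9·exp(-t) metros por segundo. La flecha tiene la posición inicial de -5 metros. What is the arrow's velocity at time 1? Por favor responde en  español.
Tenemos la velocidad v(t) = 12·t^2 - 4·t - 4. Sustituyendo t = 1: v(1) = 4.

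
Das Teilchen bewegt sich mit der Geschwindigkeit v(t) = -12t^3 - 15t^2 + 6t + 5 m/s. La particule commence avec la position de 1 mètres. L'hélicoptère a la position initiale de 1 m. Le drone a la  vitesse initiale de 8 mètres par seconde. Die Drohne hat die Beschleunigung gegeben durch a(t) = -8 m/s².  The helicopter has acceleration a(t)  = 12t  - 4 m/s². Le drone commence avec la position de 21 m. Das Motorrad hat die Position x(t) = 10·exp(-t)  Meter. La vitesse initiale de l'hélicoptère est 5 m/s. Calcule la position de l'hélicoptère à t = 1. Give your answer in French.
En partant de l'accélération a(t) = 12·t - 4, nous prenons 2 intégrales. L'intégrale de l'accélération, avec v(0) = 5, donne la vitesse: v(t) = 6·t^2 - 4·t + 5. La primitive de la vitesse est la position. En utilisant x(0) = 1, nous obtenons x(t) = 2·t^3 - 2·t^2 + 5·t + 1. De l'équation de la position x(t) = 2·t^3 - 2·t^2 + 5·t + 1, nous substituons t = 1 pour obtenir x = 6.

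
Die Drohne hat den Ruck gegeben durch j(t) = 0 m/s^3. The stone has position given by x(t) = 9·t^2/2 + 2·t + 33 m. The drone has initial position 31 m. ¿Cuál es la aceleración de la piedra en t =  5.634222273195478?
Para resolver esto, necesitamos tomar 2 derivadas de nuestra ecuación de la posición x(t) = 9·t^2/2 + 2·t + 33. Tomando d/dt de x(t), encontramos v(t) = 9·t + 2. La derivada de la velocidad da la aceleración: a(t) = 9. De la ecuación de la aceleración a(t) = 9, sustituimos t = 5.634222273195478 para obtener a = 9.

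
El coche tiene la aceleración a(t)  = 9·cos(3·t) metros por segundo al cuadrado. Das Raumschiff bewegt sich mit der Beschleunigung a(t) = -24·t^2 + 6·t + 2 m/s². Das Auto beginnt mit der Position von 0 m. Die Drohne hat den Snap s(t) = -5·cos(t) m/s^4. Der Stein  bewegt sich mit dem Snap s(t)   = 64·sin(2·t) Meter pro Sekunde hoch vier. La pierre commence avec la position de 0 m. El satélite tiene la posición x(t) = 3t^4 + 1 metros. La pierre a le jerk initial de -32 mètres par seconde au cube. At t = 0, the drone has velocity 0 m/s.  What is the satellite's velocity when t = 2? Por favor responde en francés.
Pour résoudre ceci, nous devons prendre 1 dérivée de notre équation de la position x(t) = 3·t^4 + 1. En dérivant la position, nous obtenons la vitesse: v(t) = 12·t^3. De l'équation de la vitesse v(t) = 12·t^3, nous substituons t = 2 pour obtenir v = 96.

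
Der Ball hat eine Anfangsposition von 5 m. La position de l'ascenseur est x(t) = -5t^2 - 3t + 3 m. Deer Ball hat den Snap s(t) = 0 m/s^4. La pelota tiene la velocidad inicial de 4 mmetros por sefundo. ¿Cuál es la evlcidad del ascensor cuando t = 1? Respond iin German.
Ausgehend von der Position x(t) = -5·t^2 - 3·t + 3, nehmen wir 1 Ableitung. Mit d/dt von x(t) finden wir v(t) = -10·t - 3. Wir haben die Geschwindigkeit v(t) = -10·t - 3. Durch Einsetzen von t = 1: v(1) = -13.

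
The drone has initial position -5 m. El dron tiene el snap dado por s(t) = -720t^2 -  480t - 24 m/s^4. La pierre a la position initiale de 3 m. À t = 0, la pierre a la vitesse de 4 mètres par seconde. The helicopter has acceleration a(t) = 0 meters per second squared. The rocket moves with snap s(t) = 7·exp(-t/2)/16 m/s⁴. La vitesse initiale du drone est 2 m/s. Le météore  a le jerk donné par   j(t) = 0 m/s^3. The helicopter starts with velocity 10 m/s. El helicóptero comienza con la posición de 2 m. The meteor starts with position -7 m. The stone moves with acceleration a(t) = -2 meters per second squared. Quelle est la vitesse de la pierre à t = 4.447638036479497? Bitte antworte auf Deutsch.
Wir müssen unsere Gleichung für die Beschleunigung a(t) = -2 1-mal integrieren. Durch Integration von der Beschleunigung und Verwendung der Anfangsbedingung v(0) = 4, erhalten wir v(t) = 4 - 2·t. Aus der Gleichung für die Geschwindigkeit v(t) = 4 - 2·t, setzen wir t = 4.447638036479497 ein und erhalten v = -4.89527607295899.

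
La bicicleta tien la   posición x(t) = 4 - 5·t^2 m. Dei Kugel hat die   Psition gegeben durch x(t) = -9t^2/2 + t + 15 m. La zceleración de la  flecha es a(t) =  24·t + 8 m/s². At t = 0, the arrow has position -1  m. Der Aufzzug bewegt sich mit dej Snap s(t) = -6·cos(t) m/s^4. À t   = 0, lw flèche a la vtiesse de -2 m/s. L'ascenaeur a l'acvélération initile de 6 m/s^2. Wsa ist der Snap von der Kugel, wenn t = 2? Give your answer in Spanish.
Para resolver esto, necesitamos tomar 4 derivadas de nuestra ecuación de la posición x(t) = -9·t^2/2 + t + 15. La derivada de la posición da la velocidad: v(t) = 1 - 9·t. La derivada de la velocidad da la aceleración: a(t) = -9. Tomando d/dt de a(t), encontramos j(t) = 0. Derivando la sacudida, obtenemos el snap: s(t) = 0. Usando s(t) = 0 y sustituyendo t = 2, encontramos s = 0.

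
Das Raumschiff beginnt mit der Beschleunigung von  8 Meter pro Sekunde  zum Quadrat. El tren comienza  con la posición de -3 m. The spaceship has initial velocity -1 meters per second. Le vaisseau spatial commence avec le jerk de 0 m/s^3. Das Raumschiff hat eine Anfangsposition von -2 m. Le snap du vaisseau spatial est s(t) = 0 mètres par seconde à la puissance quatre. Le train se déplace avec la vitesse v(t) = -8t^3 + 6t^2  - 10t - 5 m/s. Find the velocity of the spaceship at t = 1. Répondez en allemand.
Ausgehend von dem Snap s(t) = 0, nehmen wir 3 Stammfunktionen. Mit ∫s(t)dt und Anwendung von j(0) = 0, finden wir j(t) = 0. Das Integral von dem Ruck, mit a(0) = 8, ergibt die Beschleunigung: a(t) = 8. Durch Integration von der Beschleunigung und Verwendung der Anfangsbedingung v(0) = -1, erhalten wir v(t) = 8·t - 1. Aus der Gleichung für die Geschwindigkeit v(t) = 8·t - 1, setzen wir t = 1 ein und erhalten v = 7.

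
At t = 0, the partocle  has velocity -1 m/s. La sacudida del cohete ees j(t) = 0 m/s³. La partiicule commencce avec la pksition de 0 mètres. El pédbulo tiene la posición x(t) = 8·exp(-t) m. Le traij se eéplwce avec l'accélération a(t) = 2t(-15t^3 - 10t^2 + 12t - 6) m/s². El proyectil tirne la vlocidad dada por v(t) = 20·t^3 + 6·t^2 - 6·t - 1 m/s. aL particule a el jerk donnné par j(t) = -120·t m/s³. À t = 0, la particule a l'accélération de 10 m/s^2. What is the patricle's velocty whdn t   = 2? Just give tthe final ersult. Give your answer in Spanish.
v(2) = -141.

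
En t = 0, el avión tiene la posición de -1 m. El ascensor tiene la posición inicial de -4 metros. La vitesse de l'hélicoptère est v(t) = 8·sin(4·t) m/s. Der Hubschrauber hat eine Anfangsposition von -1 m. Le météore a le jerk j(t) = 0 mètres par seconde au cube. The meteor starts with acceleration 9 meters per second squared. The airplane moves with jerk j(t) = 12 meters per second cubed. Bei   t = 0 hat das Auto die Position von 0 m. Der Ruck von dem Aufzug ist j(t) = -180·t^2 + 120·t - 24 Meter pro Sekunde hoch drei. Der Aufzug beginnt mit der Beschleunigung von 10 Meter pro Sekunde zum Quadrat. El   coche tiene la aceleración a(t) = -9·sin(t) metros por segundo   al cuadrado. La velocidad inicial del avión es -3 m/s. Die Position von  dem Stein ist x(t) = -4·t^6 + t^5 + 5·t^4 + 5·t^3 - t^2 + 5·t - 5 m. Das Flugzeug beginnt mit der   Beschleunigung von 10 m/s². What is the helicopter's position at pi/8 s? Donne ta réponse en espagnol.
Para resolver esto, necesitamos tomar 1 integral de nuestra ecuación de la velocidad v(t) = 8·sin(4·t). Tomando ∫v(t)dt y aplicando x(0) = -1, encontramos x(t) = 1 - 2·cos(4·t). Tenemos la posición x(t) = 1 - 2·cos(4·t). Sustituyendo t = pi/8: x(pi/8) = 1.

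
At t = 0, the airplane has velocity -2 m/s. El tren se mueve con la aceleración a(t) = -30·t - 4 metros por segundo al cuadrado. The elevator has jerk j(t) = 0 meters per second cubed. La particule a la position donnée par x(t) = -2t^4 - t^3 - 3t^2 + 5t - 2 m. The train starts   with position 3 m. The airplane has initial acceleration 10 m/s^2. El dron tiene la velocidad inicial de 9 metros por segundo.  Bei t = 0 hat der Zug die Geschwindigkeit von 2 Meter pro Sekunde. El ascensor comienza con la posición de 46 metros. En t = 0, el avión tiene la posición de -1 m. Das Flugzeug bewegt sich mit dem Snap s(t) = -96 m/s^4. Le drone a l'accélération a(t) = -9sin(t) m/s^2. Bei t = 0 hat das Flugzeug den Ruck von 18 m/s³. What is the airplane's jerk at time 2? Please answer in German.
Ausgehend von dem Snap s(t) = -96, nehmen wir 1 Stammfunktion. Mit ∫s(t)dt und Anwendung von j(0) = 18, finden wir j(t) = 18 - 96·t. Aus der Gleichung für den Ruck j(t) = 18 - 96·t, setzen wir t = 2 ein und erhalten j = -174.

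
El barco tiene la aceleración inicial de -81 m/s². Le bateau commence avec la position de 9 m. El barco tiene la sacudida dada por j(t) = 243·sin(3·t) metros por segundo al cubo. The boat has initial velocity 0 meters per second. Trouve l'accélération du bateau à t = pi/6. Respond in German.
Ausgehend von dem Ruck j(t) = 243·sin(3·t), nehmen wir 1 Stammfunktion. Das Integral von dem Ruck ist die Beschleunigung. Mit a(0) = -81 erhalten wir a(t) = -81·cos(3·t). Aus der Gleichung für die Beschleunigung a(t) = -81·cos(3·t), setzen wir t = pi/6 ein und erhalten a = 0.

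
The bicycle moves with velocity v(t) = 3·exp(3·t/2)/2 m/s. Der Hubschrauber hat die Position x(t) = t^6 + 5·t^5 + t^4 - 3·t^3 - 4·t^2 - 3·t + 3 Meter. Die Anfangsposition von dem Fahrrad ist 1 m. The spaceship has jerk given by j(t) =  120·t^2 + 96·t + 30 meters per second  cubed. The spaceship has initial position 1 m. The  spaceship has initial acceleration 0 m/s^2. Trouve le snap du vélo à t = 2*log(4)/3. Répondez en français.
Pour résoudre ceci, nous devons prendre 3 dérivées de notre équation de la vitesse v(t) = 3·exp(3·t/2)/2. La dérivée de la vitesse donne l'accélération: a(t) = 9·exp(3·t/2)/4. En prenant d/dt de a(t), nous trouvons j(t) = 27·exp(3·t/2)/8. En prenant d/dt de j(t), nous trouvons s(t) = 81·exp(3·t/2)/16. Nous avons le snap s(t) = 81·exp(3·t/2)/16. En substituant t = 2*log(4)/3: s(2*log(4)/3) = 81/4.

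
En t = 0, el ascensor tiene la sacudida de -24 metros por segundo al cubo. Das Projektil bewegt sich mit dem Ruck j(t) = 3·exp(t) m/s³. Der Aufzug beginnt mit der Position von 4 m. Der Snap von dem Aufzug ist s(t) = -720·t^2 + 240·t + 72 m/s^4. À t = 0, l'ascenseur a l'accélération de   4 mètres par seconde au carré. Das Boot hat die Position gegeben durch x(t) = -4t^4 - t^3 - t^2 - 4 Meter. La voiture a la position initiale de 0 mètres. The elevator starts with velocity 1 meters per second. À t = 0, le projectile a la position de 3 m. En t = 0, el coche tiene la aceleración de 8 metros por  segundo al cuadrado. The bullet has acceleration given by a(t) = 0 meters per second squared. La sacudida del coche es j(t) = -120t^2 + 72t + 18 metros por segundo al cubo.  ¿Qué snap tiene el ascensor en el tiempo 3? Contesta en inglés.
Using s(t) = -720·t^2 + 240·t + 72 and substituting t = 3, we find s = -5688.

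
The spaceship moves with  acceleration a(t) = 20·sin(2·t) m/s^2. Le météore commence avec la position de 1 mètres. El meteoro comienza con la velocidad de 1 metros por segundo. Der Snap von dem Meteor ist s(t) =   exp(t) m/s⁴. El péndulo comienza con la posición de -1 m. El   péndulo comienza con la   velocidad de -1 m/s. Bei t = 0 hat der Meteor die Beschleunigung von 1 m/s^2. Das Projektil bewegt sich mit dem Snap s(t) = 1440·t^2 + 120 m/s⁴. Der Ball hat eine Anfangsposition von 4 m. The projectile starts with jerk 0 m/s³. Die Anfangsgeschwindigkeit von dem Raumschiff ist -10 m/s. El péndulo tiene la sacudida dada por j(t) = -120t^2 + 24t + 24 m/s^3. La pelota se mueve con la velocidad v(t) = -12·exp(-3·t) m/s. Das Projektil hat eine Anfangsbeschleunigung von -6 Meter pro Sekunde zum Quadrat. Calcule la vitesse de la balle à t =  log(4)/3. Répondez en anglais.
We have velocity v(t) = -12·exp(-3·t). Substituting t = log(4)/3: v(log(4)/3) = -3.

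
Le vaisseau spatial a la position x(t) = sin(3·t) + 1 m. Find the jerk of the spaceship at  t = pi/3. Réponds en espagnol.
Partiendo de la posición x(t) = sin(3·t) + 1, tomamos 3 derivadas. Derivando la posición, obtenemos la velocidad: v(t) = 3·cos(3·t). Tomando d/dt de v(t), encontramos a(t) = -9·sin(3·t). Tomando d/dt de a(t), encontramos j(t) = -27·cos(3·t). Tenemos la sacudida j(t) = -27·cos(3·t). Sustituyendo t = pi/3: j(pi/3) = 27.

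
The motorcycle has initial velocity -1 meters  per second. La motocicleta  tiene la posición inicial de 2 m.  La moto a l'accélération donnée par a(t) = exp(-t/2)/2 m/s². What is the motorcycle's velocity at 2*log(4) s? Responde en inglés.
Starting from acceleration a(t) = exp(-t/2)/2, we take 1 integral. Integrating acceleration and using the initial condition v(0) = -1, we get v(t) = -exp(-t/2). We have velocity v(t) = -exp(-t/2). Substituting t = 2*log(4): v(2*log(4)) = -1/4.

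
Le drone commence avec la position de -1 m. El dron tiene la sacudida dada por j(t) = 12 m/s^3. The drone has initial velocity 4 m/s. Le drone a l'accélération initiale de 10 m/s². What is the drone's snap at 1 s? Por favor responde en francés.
En partant du jerk j(t) = 12, nous prenons 1 dérivée. En prenant d/dt de j(t), nous trouvons s(t) = 0. Nous avons le snap s(t) = 0. En substituant t = 1: s(1) = 0.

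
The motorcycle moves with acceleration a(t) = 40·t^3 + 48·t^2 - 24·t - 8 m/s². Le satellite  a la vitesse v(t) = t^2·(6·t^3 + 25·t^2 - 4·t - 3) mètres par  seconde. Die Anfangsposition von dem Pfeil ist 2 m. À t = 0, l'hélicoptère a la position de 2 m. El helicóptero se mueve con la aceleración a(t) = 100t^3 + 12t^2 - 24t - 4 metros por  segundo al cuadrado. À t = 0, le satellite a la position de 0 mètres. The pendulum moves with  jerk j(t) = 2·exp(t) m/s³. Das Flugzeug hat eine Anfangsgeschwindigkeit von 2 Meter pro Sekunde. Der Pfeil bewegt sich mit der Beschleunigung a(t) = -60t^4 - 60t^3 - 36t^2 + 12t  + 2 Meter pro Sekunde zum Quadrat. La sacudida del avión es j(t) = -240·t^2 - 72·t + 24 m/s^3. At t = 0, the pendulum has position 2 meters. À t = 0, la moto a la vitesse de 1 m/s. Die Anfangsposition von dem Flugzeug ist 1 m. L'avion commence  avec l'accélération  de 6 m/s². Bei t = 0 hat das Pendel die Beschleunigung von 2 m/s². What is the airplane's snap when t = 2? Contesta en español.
Para resolver esto, necesitamos tomar 1 derivada de nuestra ecuación de la sacudida j(t) = -240·t^2 - 72·t + 24. Tomando d/dt de j(t), encontramos s(t) = -480·t - 72. Tenemos el snap s(t) = -480·t - 72. Sustituyendo t = 2: s(2) = -1032.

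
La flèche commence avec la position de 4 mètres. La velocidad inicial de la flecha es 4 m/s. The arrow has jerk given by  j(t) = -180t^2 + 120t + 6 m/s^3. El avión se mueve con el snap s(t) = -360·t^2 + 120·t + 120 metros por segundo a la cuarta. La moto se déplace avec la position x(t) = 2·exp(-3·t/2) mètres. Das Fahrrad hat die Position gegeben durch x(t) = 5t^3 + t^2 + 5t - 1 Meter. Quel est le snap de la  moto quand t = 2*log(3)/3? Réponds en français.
En partant de la position x(t) = 2·exp(-3·t/2), nous prenons 4 dérivées. En prenant d/dt de x(t), nous trouvons v(t) = -3·exp(-3·t/2). La dérivée de la vitesse donne l'accélération: a(t) = 9·exp(-3·t/2)/2. En prenant d/dt de a(t), nous trouvons j(t) = -27·exp(-3·t/2)/4. En prenant d/dt de j(t), nous trouvons s(t) = 81·exp(-3·t/2)/8. En utilisant s(t) = 81·exp(-3·t/2)/8 et en substituant t = 2*log(3)/3, nous trouvons s = 27/8.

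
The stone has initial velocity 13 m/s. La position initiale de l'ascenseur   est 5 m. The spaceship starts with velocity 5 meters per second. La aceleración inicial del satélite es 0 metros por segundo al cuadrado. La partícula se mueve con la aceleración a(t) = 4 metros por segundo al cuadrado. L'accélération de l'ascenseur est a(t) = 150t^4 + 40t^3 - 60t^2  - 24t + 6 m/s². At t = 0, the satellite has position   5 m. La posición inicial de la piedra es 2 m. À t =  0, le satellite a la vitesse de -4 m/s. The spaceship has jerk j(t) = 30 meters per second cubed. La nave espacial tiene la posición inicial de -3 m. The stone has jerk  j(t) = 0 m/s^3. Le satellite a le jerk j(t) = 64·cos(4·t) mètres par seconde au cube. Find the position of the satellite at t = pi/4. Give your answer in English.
To find the answer, we compute 3 integrals of j(t) = 64·cos(4·t). The antiderivative of jerk is acceleration. Using a(0) = 0, we get a(t) = 16·sin(4·t). Integrating acceleration and using the initial condition v(0) = -4, we get v(t) = -4·cos(4·t). Integrating velocity and using the initial condition x(0) = 5, we get x(t) = 5 - sin(4·t). From the given position equation x(t) = 5 - sin(4·t), we substitute t = pi/4 to get x = 5.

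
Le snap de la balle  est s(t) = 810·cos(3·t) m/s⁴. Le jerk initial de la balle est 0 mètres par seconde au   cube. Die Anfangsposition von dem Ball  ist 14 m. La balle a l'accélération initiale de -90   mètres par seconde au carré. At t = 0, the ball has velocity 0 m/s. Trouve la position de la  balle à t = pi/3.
Nous devons trouver la primitive de notre équation du snap s(t) = 810·cos(3·t) 4 fois. L'intégrale du snap, avec j(0) = 0, donne le jerk: j(t) = 270·sin(3·t). La primitive du jerk est l'accélération. En utilisant a(0) = -90, nous obtenons a(t) = -90·cos(3·t). En intégrant l'accélération et en utilisant la condition initiale v(0) = 0, nous obtenons v(t) = -30·sin(3·t). La primitive de la vitesse est la position. En utilisant x(0) = 14, nous obtenons x(t) = 10·cos(3·t) + 4. Nous avons la position x(t) = 10·cos(3·t) + 4. En substituant t = pi/3: x(pi/3) = -6.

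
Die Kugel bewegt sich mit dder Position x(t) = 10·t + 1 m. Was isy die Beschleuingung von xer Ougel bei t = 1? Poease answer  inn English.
We must differentiate our position equation x(t) = 10·t + 1 2 times. Differentiating position, we get velocity: v(t) = 10. Taking d/dt of v(t), we find a(t) = 0. Using a(t) = 0 and substituting t = 1, we find a = 0.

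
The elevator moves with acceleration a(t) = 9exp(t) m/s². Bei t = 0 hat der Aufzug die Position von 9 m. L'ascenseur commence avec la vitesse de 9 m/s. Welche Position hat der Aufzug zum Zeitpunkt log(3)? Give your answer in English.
We need to integrate our acceleration equation a(t) = 9·exp(t) 2 times. The antiderivative of acceleration is velocity. Using v(0) = 9, we get v(t) = 9·exp(t). Taking ∫v(t)dt and applying x(0) = 9, we find x(t) = 9·exp(t). We have position x(t) = 9·exp(t). Substituting t = log(3): x(log(3)) = 27.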